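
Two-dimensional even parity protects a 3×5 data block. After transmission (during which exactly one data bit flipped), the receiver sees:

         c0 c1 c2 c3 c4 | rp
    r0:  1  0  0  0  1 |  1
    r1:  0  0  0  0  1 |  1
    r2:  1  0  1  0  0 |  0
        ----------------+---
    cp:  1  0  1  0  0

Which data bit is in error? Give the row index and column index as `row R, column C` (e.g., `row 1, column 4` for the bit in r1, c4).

Recompute each row's even parity and compare to rp:
  r0: data parity 0, sent rp 1 → mismatch
  r1: data parity 1, sent rp 1 → ok
  r2: data parity 0, sent rp 0 → ok
Recompute each column's even parity and compare to cp:
  c0: data parity 0, sent cp 1 → mismatch
  c1: data parity 0, sent cp 0 → ok
  c2: data parity 1, sent cp 1 → ok
  c3: data parity 0, sent cp 0 → ok
  c4: data parity 0, sent cp 0 → ok
Exactly one row (r0) and one column (c0) fail → the flipped bit is at their intersection.

row 0, column 0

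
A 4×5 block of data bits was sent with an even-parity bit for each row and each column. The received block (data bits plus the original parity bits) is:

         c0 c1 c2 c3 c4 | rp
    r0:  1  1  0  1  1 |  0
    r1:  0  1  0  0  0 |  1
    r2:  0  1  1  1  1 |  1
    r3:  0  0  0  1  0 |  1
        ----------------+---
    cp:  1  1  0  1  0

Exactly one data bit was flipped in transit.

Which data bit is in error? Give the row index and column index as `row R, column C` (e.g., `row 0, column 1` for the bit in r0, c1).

row 2, column 2

Recompute each row's even parity and compare to rp:
  r0: data parity 0, sent rp 0 → ok
  r1: data parity 1, sent rp 1 → ok
  r2: data parity 0, sent rp 1 → mismatch
  r3: data parity 1, sent rp 1 → ok
Recompute each column's even parity and compare to cp:
  c0: data parity 1, sent cp 1 → ok
  c1: data parity 1, sent cp 1 → ok
  c2: data parity 1, sent cp 0 → mismatch
  c3: data parity 1, sent cp 1 → ok
  c4: data parity 0, sent cp 0 → ok
Exactly one row (r2) and one column (c2) fail → the flipped bit is at their intersection.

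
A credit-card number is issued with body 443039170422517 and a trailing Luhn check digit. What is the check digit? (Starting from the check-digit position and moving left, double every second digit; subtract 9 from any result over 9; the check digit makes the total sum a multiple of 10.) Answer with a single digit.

Partial digits right→left: 7 1 5 2 2 4 0 7 1 9 3 0 3 4 4
Double every second digit counting from the check-digit position (so the 1st, 3rd, 5th, ... of the partial from the right).
  doubled (with −9 where >9): 5 1 4 0 2 6 6 8 → sum 32
  kept as-is: 1 2 4 7 9 0 4 → sum 27
Total = 32 + 27 = 59.
Check digit = (10 − (59 mod 10)) mod 10 = 1.

1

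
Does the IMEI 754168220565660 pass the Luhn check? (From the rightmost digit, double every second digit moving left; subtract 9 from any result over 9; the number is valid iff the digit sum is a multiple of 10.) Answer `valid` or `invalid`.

valid

From the right, keep odd positions and double even positions (subtract 9 from any doubled value over 9):
  doubled (positions 2,4,...): 3 1 1 4 7 2 1 → sum 19
  kept (positions 1,3,...): 0 6 6 0 2 6 4 7 → sum 31
Total = 50.
50 mod 10 = 0, so the number is valid.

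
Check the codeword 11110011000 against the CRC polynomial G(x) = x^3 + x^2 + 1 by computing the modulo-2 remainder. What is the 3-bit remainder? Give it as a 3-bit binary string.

000

Modulo-2 division of 11110011000 by 1101:
  pos 0: 1111 XOR 1101 = 0010
  pos 2: 1000 XOR 1101 = 0101
  pos 3: 1011 XOR 1101 = 0110
  pos 4: 1101 XOR 1101 = 0000
Remainder = 000 (zero — the frame passes the CRC check).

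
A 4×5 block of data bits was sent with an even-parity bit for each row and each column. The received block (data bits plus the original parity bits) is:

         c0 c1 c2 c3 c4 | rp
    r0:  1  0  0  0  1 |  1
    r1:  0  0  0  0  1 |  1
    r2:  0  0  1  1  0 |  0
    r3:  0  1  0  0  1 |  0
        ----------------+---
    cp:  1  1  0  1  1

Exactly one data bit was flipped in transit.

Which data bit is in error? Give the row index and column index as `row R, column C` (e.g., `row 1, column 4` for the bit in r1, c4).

row 0, column 2

Recompute each row's even parity and compare to rp:
  r0: data parity 0, sent rp 1 → mismatch
  r1: data parity 1, sent rp 1 → ok
  r2: data parity 0, sent rp 0 → ok
  r3: data parity 0, sent rp 0 → ok
Recompute each column's even parity and compare to cp:
  c0: data parity 1, sent cp 1 → ok
  c1: data parity 1, sent cp 1 → ok
  c2: data parity 1, sent cp 0 → mismatch
  c3: data parity 1, sent cp 1 → ok
  c4: data parity 1, sent cp 1 → ok
Exactly one row (r0) and one column (c2) fail → the flipped bit is at their intersection.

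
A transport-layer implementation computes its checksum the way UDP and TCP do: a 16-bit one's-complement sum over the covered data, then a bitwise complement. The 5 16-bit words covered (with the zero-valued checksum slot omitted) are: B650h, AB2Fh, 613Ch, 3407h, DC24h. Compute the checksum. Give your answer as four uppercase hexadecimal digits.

2D17

One's-complement addition (fold any carry out of bit 15 back into bit 0):
  0xB650 + 0xAB2F = 0x1617F → wrap carry → 0x6180
  0x6180 + 0x613C = 0x0C2BC
  0xC2BC + 0x3407 = 0x0F6C3
  0xF6C3 + 0xDC24 = 0x1D2E7 → wrap carry → 0xD2E8
One's-complement sum = 0xD2E8.
Checksum = ~0xD2E8 & 0xFFFF = 0x2D17.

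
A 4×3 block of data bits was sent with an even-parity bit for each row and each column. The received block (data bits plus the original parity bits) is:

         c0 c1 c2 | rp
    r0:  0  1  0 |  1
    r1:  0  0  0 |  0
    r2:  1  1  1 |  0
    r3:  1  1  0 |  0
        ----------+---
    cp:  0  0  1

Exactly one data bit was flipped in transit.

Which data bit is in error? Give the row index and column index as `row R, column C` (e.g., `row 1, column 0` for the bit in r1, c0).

row 2, column 1

Recompute each row's even parity and compare to rp:
  r0: data parity 1, sent rp 1 → ok
  r1: data parity 0, sent rp 0 → ok
  r2: data parity 1, sent rp 0 → mismatch
  r3: data parity 0, sent rp 0 → ok
Recompute each column's even parity and compare to cp:
  c0: data parity 0, sent cp 0 → ok
  c1: data parity 1, sent cp 0 → mismatch
  c2: data parity 1, sent cp 1 → ok
Exactly one row (r2) and one column (c1) fail → the flipped bit is at their intersection.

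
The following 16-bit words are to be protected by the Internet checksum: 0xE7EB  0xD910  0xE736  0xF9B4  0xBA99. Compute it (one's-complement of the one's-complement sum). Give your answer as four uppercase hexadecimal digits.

A37D

One's-complement addition (fold any carry out of bit 15 back into bit 0):
  0xE7EB + 0xD910 = 0x1C0FB → wrap carry → 0xC0FC
  0xC0FC + 0xE736 = 0x1A832 → wrap carry → 0xA833
  0xA833 + 0xF9B4 = 0x1A1E7 → wrap carry → 0xA1E8
  0xA1E8 + 0xBA99 = 0x15C81 → wrap carry → 0x5C82
One's-complement sum = 0x5C82.
Checksum = ~0x5C82 & 0xFFFF = 0xA37D.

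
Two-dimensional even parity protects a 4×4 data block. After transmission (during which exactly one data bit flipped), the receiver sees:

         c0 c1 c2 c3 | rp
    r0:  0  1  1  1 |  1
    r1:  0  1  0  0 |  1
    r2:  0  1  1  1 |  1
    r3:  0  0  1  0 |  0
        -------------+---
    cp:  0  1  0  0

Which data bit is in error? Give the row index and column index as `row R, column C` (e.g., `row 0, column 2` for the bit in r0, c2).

row 3, column 2

Recompute each row's even parity and compare to rp:
  r0: data parity 1, sent rp 1 → ok
  r1: data parity 1, sent rp 1 → ok
  r2: data parity 1, sent rp 1 → ok
  r3: data parity 1, sent rp 0 → mismatch
Recompute each column's even parity and compare to cp:
  c0: data parity 0, sent cp 0 → ok
  c1: data parity 1, sent cp 1 → ok
  c2: data parity 1, sent cp 0 → mismatch
  c3: data parity 0, sent cp 0 → ok
Exactly one row (r3) and one column (c2) fail → the flipped bit is at their intersection.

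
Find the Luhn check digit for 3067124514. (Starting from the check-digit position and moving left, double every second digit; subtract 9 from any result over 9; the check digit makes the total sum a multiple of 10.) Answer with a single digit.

Partial digits right→left: 4 1 5 4 2 1 7 6 0 3
Double every second digit counting from the check-digit position (so the 1st, 3rd, 5th, ... of the partial from the right).
  doubled (with −9 where >9): 8 1 4 5 0 → sum 18
  kept as-is: 1 4 1 6 3 → sum 15
Total = 18 + 15 = 33.
Check digit = (10 − (33 mod 10)) mod 10 = 7.

7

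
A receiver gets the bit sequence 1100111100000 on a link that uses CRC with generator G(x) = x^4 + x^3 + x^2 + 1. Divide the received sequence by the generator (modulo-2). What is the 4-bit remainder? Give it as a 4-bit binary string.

Modulo-2 division of 1100111100000 by 11101:
  pos 0: 11001 XOR 11101 = 00100
  pos 2: 10011 XOR 11101 = 01110
  pos 3: 11101 XOR 11101 = 00000
Remainder = 0000 (zero — the frame passes the CRC check).

0000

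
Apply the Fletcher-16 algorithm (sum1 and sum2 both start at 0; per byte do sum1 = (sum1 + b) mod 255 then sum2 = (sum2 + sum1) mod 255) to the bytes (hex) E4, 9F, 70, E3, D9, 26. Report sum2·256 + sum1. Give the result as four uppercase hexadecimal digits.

Running sums (mod 255):
  after byte 0 (E4): sum1=228, sum2=228
  after byte 1 (9F): sum1=132, sum2=105
  after byte 2 (70): sum1=244, sum2=94
  after byte 3 (E3): sum1=216, sum2=55
  after byte 4 (D9): sum1=178, sum2=233
  after byte 5 (26): sum1=216, sum2=194
Checksum = sum2·256 + sum1 = 194·256 + 216 = 49880 = 0xC2D8.

C2D8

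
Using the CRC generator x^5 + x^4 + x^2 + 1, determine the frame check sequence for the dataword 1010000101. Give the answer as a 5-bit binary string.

Append 5 zeros: 101000010100000. Divide by 110101 (XOR where the leading bit is 1):
  pos 0: 101000 XOR 110101 = 011101
  pos 1: 111010 XOR 110101 = 001111
  pos 3: 111110 XOR 110101 = 001011
  pos 5: 101110 XOR 110101 = 011011
  pos 6: 110110 XOR 110101 = 000011
Remainder (last 5 bits) = 11000. This is the CRC / FCS.

11000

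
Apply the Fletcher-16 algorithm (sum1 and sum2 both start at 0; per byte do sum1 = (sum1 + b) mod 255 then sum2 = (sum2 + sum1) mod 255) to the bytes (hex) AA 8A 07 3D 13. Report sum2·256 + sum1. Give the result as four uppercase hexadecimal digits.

Running sums (mod 255):
  after byte 0 (AA): sum1=170, sum2=170
  after byte 1 (8A): sum1=53, sum2=223
  after byte 2 (07): sum1=60, sum2=28
  after byte 3 (3D): sum1=121, sum2=149
  after byte 4 (13): sum1=140, sum2=34
Checksum = sum2·256 + sum1 = 34·256 + 140 = 8844 = 0x228C.

228C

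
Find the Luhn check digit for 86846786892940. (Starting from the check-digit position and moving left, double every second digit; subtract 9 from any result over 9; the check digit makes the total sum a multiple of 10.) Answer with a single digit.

9

Partial digits right→left: 0 4 9 2 9 8 6 8 7 6 4 8 6 8
Double every second digit counting from the check-digit position (so the 1st, 3rd, 5th, ... of the partial from the right).
  doubled (with −9 where >9): 0 9 9 3 5 8 3 → sum 37
  kept as-is: 4 2 8 8 6 8 8 → sum 44
Total = 37 + 44 = 81.
Check digit = (10 − (81 mod 10)) mod 10 = 9.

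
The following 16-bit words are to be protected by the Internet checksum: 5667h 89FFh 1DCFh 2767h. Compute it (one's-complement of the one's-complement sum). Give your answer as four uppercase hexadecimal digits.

DA62

One's-complement addition (fold any carry out of bit 15 back into bit 0):
  0x5667 + 0x89FF = 0x0E066
  0xE066 + 0x1DCF = 0x0FE35
  0xFE35 + 0x2767 = 0x1259C → wrap carry → 0x259D
One's-complement sum = 0x259D.
Checksum = ~0x259D & 0xFFFF = 0xDA62.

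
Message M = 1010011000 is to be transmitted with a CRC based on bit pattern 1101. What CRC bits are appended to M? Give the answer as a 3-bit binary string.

Append 3 zeros: 1010011000000. Divide by 1101 (XOR where the leading bit is 1):
  pos 0: 1010 XOR 1101 = 0111
  pos 1: 1110 XOR 1101 = 0011
  pos 3: 1111 XOR 1101 = 0010
  pos 5: 1000 XOR 1101 = 0101
  pos 6: 1010 XOR 1101 = 0111
  pos 7: 1110 XOR 1101 = 0011
  pos 9: 1100 XOR 1101 = 0001
Remainder (last 3 bits) = 001. This is the CRC / FCS.

001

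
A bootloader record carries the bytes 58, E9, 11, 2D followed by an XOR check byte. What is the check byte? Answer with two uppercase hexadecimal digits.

XOR the bytes together:
  start with 0x58
  0x58 ⊕ 0xE9 = 0xB1
  0xB1 ⊕ 0x11 = 0xA0
  0xA0 ⊕ 0x2D = 0x8D

8D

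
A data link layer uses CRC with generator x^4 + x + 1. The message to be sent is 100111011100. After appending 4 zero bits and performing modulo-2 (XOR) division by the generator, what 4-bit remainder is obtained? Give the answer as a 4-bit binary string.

Append 4 zeros: 1001110111000000. Divide by 10011 (XOR where the leading bit is 1):
  pos 0: 10011 XOR 10011 = 00000
  pos 5: 10111 XOR 10011 = 00100
  pos 7: 10000 XOR 10011 = 00011
  pos 10: 11000 XOR 10011 = 01011
  pos 11: 10110 XOR 10011 = 00101
Remainder (last 4 bits) = 0101. This is the CRC / FCS.

0101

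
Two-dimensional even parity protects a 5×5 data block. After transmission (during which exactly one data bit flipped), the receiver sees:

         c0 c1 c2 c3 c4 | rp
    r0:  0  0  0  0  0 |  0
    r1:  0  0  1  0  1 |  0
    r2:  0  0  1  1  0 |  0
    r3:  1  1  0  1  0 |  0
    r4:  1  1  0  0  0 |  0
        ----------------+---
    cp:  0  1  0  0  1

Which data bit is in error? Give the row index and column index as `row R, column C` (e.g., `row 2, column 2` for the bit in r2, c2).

row 3, column 1

Recompute each row's even parity and compare to rp:
  r0: data parity 0, sent rp 0 → ok
  r1: data parity 0, sent rp 0 → ok
  r2: data parity 0, sent rp 0 → ok
  r3: data parity 1, sent rp 0 → mismatch
  r4: data parity 0, sent rp 0 → ok
Recompute each column's even parity and compare to cp:
  c0: data parity 0, sent cp 0 → ok
  c1: data parity 0, sent cp 1 → mismatch
  c2: data parity 0, sent cp 0 → ok
  c3: data parity 0, sent cp 0 → ok
  c4: data parity 1, sent cp 1 → ok
Exactly one row (r3) and one column (c1) fail → the flipped bit is at their intersection.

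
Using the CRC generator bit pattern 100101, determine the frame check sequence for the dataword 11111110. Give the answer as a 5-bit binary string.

Append 5 zeros: 1111111000000. Divide by 100101 (XOR where the leading bit is 1):
  pos 0: 111111 XOR 100101 = 011010
  pos 1: 110101 XOR 100101 = 010000
  pos 2: 100000 XOR 100101 = 000101
  pos 5: 101000 XOR 100101 = 001101
  pos 7: 110100 XOR 100101 = 010001
Remainder (last 5 bits) = 10001. This is the CRC / FCS.

10001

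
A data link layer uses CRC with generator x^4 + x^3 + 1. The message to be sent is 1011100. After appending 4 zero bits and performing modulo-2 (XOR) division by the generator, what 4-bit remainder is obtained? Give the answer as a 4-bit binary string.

Append 4 zeros: 10111000000. Divide by 11001 (XOR where the leading bit is 1):
  pos 0: 10111 XOR 11001 = 01110
  pos 1: 11100 XOR 11001 = 00101
  pos 3: 10100 XOR 11001 = 01101
  pos 4: 11010 XOR 11001 = 00011
Remainder (last 4 bits) = 1100. This is the CRC / FCS.

1100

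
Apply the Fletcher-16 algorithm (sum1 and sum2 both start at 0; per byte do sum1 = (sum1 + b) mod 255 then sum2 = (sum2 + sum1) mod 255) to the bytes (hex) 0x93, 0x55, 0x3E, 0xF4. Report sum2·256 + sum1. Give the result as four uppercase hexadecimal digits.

Running sums (mod 255):
  after byte 0 (0x93): sum1=147, sum2=147
  after byte 1 (0x55): sum1=232, sum2=124
  after byte 2 (0x3E): sum1=39, sum2=163
  after byte 3 (0xF4): sum1=28, sum2=191
Checksum = sum2·256 + sum1 = 191·256 + 28 = 48924 = 0xBF1C.

BF1C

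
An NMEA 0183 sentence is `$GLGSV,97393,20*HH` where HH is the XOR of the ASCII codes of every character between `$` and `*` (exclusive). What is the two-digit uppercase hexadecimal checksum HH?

XOR the ASCII codes of the payload characters:
  'G' = 0x47 → acc = 0x47
  'L' = 0x4C → acc = 0x0B
  'G' = 0x47 → acc = 0x4C
  'S' = 0x53 → acc = 0x1F
  'V' = 0x56 → acc = 0x49
  ',' = 0x2C → acc = 0x65
  '9' = 0x39 → acc = 0x5C
  '7' = 0x37 → acc = 0x6B
  '3' = 0x33 → acc = 0x58
  '9' = 0x39 → acc = 0x61
  '3' = 0x33 → acc = 0x52
  ',' = 0x2C → acc = 0x7E
  '2' = 0x32 → acc = 0x4C
  '0' = 0x30 → acc = 0x7C
Checksum = 0x7C.

7C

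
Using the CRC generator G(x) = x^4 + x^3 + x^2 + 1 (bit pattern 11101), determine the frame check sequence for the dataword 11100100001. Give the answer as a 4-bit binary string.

Append 4 zeros: 111001000010000. Divide by 11101 (XOR where the leading bit is 1):
  pos 0: 11100 XOR 11101 = 00001
  pos 4: 11000 XOR 11101 = 00101
  pos 6: 10101 XOR 11101 = 01000
  pos 7: 10000 XOR 11101 = 01101
  pos 8: 11010 XOR 11101 = 00111
  pos 10: 11100 XOR 11101 = 00001
Remainder (last 4 bits) = 0001. This is the CRC / FCS.

0001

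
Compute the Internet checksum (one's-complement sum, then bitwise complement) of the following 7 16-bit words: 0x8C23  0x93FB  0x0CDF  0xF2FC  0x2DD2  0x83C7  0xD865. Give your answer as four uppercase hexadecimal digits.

One's-complement addition (fold any carry out of bit 15 back into bit 0):
  0x8C23 + 0x93FB = 0x1201E → wrap carry → 0x201F
  0x201F + 0x0CDF = 0x02CFE
  0x2CFE + 0xF2FC = 0x11FFA → wrap carry → 0x1FFB
  0x1FFB + 0x2DD2 = 0x04DCD
  0x4DCD + 0x83C7 = 0x0D194
  0xD194 + 0xD865 = 0x1A9F9 → wrap carry → 0xA9FA
One's-complement sum = 0xA9FA.
Checksum = ~0xA9FA & 0xFFFF = 0x5605.

5605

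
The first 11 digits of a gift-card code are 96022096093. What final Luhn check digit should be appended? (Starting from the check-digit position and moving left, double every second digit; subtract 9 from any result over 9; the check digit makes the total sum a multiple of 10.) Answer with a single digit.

9

Partial digits right→left: 3 9 0 6 9 0 2 2 0 6 9
Double every second digit counting from the check-digit position (so the 1st, 3rd, 5th, ... of the partial from the right).
  doubled (with −9 where >9): 6 0 9 4 0 9 → sum 28
  kept as-is: 9 6 0 2 6 → sum 23
Total = 28 + 23 = 51.
Check digit = (10 − (51 mod 10)) mod 10 = 9.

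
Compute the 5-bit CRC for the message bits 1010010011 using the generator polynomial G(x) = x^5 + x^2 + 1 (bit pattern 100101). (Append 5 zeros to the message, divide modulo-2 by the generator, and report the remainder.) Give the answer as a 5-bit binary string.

Append 5 zeros: 101001001100000. Divide by 100101 (XOR where the leading bit is 1):
  pos 0: 101001 XOR 100101 = 001100
  pos 2: 110000 XOR 100101 = 010101
  pos 3: 101011 XOR 100101 = 001110
  pos 5: 111010 XOR 100101 = 011111
  pos 6: 111110 XOR 100101 = 011011
  pos 7: 110110 XOR 100101 = 010011
  pos 8: 100110 XOR 100101 = 000011
Remainder (last 5 bits) = 00110. This is the CRC / FCS.

00110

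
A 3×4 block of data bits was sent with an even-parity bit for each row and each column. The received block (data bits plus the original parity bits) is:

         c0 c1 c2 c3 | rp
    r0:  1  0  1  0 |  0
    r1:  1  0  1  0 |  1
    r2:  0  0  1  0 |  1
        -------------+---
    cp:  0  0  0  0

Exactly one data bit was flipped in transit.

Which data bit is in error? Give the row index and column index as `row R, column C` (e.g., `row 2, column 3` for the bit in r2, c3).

Recompute each row's even parity and compare to rp:
  r0: data parity 0, sent rp 0 → ok
  r1: data parity 0, sent rp 1 → mismatch
  r2: data parity 1, sent rp 1 → ok
Recompute each column's even parity and compare to cp:
  c0: data parity 0, sent cp 0 → ok
  c1: data parity 0, sent cp 0 → ok
  c2: data parity 1, sent cp 0 → mismatch
  c3: data parity 0, sent cp 0 → ok
Exactly one row (r1) and one column (c2) fail → the flipped bit is at their intersection.

row 1, column 2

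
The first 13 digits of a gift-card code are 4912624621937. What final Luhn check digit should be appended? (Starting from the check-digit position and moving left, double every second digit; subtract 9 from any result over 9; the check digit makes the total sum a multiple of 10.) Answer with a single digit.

Partial digits right→left: 7 3 9 1 2 6 4 2 6 2 1 9 4
Double every second digit counting from the check-digit position (so the 1st, 3rd, 5th, ... of the partial from the right).
  doubled (with −9 where >9): 5 9 4 8 3 2 8 → sum 39
  kept as-is: 3 1 6 2 2 9 → sum 23
Total = 39 + 23 = 62.
Check digit = (10 − (62 mod 10)) mod 10 = 8.

8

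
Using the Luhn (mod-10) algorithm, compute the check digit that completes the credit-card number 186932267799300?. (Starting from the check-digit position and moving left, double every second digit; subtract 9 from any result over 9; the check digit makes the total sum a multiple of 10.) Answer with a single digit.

4

Partial digits right→left: 0 0 3 9 9 7 7 6 2 2 3 9 6 8 1
Double every second digit counting from the check-digit position (so the 1st, 3rd, 5th, ... of the partial from the right).
  doubled (with −9 where >9): 0 6 9 5 4 6 3 2 → sum 35
  kept as-is: 0 9 7 6 2 9 8 → sum 41
Total = 35 + 41 = 76.
Check digit = (10 − (76 mod 10)) mod 10 = 4.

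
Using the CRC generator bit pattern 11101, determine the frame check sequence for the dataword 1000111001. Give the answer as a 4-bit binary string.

0100

Append 4 zeros: 10001110010000. Divide by 11101 (XOR where the leading bit is 1):
  pos 0: 10001 XOR 11101 = 01100
  pos 1: 11001 XOR 11101 = 00100
  pos 3: 10010 XOR 11101 = 01111
  pos 4: 11110 XOR 11101 = 00011
  pos 7: 11100 XOR 11101 = 00001
Remainder (last 4 bits) = 0100. This is the CRC / FCS.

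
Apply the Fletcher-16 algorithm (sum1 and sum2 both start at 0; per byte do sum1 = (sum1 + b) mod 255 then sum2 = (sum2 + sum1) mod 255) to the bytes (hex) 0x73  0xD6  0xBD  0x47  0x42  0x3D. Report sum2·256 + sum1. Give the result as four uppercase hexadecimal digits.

Running sums (mod 255):
  after byte 0 (0x73): sum1=115, sum2=115
  after byte 1 (0xD6): sum1=74, sum2=189
  after byte 2 (0xBD): sum1=8, sum2=197
  after byte 3 (0x47): sum1=79, sum2=21
  after byte 4 (0x42): sum1=145, sum2=166
  after byte 5 (0x3D): sum1=206, sum2=117
Checksum = sum2·256 + sum1 = 117·256 + 206 = 30158 = 0x75CE.

75CE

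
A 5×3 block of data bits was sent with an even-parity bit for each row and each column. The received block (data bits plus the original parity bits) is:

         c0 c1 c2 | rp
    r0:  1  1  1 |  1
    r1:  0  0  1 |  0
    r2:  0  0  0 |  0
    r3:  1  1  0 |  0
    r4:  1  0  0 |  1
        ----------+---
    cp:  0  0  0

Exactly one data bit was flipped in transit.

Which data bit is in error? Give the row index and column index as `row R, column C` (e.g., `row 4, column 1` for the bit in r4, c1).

row 1, column 0

Recompute each row's even parity and compare to rp:
  r0: data parity 1, sent rp 1 → ok
  r1: data parity 1, sent rp 0 → mismatch
  r2: data parity 0, sent rp 0 → ok
  r3: data parity 0, sent rp 0 → ok
  r4: data parity 1, sent rp 1 → ok
Recompute each column's even parity and compare to cp:
  c0: data parity 1, sent cp 0 → mismatch
  c1: data parity 0, sent cp 0 → ok
  c2: data parity 0, sent cp 0 → ok
Exactly one row (r1) and one column (c0) fail → the flipped bit is at their intersection.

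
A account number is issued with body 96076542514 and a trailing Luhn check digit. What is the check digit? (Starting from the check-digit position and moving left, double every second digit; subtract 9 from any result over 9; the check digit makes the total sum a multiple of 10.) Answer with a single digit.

0

Partial digits right→left: 4 1 5 2 4 5 6 7 0 6 9
Double every second digit counting from the check-digit position (so the 1st, 3rd, 5th, ... of the partial from the right).
  doubled (with −9 where >9): 8 1 8 3 0 9 → sum 29
  kept as-is: 1 2 5 7 6 → sum 21
Total = 29 + 21 = 50.
Check digit = (10 − (50 mod 10)) mod 10 = 0.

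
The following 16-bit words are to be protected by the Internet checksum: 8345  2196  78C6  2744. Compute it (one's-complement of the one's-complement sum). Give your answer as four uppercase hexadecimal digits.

One's-complement addition (fold any carry out of bit 15 back into bit 0):
  0x8345 + 0x2196 = 0x0A4DB
  0xA4DB + 0x78C6 = 0x11DA1 → wrap carry → 0x1DA2
  0x1DA2 + 0x2744 = 0x044E6
One's-complement sum = 0x44E6.
Checksum = ~0x44E6 & 0xFFFF = 0xBB19.

BB19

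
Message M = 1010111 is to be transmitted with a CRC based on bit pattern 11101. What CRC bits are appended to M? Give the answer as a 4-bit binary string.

1110

Append 4 zeros: 10101110000. Divide by 11101 (XOR where the leading bit is 1):
  pos 0: 10101 XOR 11101 = 01000
  pos 1: 10001 XOR 11101 = 01100
  pos 2: 11001 XOR 11101 = 00100
  pos 4: 10000 XOR 11101 = 01101
  pos 5: 11010 XOR 11101 = 00111
Remainder (last 4 bits) = 1110. This is the CRC / FCS.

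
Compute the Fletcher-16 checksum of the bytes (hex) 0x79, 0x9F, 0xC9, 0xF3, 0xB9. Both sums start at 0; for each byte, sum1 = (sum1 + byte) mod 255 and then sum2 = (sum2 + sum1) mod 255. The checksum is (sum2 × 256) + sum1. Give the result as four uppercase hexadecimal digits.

DC90

Running sums (mod 255):
  after byte 0 (0x79): sum1=121, sum2=121
  after byte 1 (0x9F): sum1=25, sum2=146
  after byte 2 (0xC9): sum1=226, sum2=117
  after byte 3 (0xF3): sum1=214, sum2=76
  after byte 4 (0xB9): sum1=144, sum2=220
Checksum = sum2·256 + sum1 = 220·256 + 144 = 56464 = 0xDC90.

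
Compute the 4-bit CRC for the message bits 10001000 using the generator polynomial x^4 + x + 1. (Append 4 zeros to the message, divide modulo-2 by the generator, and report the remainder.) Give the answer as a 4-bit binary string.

0101

Append 4 zeros: 100010000000. Divide by 10011 (XOR where the leading bit is 1):
  pos 0: 10001 XOR 10011 = 00010
  pos 3: 10000 XOR 10011 = 00011
  pos 6: 11000 XOR 10011 = 01011
  pos 7: 10110 XOR 10011 = 00101
Remainder (last 4 bits) = 0101. This is the CRC / FCS.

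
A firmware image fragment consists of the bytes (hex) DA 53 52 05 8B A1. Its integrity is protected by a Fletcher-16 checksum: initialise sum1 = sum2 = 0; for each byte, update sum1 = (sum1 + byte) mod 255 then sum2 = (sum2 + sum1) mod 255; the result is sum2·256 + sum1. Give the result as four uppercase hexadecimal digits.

Running sums (mod 255):
  after byte 0 (DA): sum1=218, sum2=218
  after byte 1 (53): sum1=46, sum2=9
  after byte 2 (52): sum1=128, sum2=137
  after byte 3 (05): sum1=133, sum2=15
  after byte 4 (8B): sum1=17, sum2=32
  after byte 5 (A1): sum1=178, sum2=210
Checksum = sum2·256 + sum1 = 210·256 + 178 = 53938 = 0xD2B2.

D2B2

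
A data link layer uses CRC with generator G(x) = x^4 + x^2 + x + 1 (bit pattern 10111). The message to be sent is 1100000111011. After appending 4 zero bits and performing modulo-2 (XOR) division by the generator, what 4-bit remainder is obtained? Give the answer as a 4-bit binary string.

1000

Append 4 zeros: 11000001110110000. Divide by 10111 (XOR where the leading bit is 1):
  pos 0: 11000 XOR 10111 = 01111
  pos 1: 11110 XOR 10111 = 01001
  pos 2: 10010 XOR 10111 = 00101
  pos 4: 10111 XOR 10111 = 00000
  pos 9: 10110 XOR 10111 = 00001
Remainder (last 4 bits) = 1000. This is the CRC / FCS.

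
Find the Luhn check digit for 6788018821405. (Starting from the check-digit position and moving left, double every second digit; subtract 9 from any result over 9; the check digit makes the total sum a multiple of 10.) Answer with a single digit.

Partial digits right→left: 5 0 4 1 2 8 8 1 0 8 8 7 6
Double every second digit counting from the check-digit position (so the 1st, 3rd, 5th, ... of the partial from the right).
  doubled (with −9 where >9): 1 8 4 7 0 7 3 → sum 30
  kept as-is: 0 1 8 1 8 7 → sum 25
Total = 30 + 25 = 55.
Check digit = (10 − (55 mod 10)) mod 10 = 5.

5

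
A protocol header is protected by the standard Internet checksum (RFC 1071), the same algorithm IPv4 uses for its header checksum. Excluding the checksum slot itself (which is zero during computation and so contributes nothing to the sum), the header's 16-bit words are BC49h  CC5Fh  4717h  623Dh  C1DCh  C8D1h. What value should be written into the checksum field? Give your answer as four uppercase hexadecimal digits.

One's-complement addition (fold any carry out of bit 15 back into bit 0):
  0xBC49 + 0xCC5F = 0x188A8 → wrap carry → 0x88A9
  0x88A9 + 0x4717 = 0x0CFC0
  0xCFC0 + 0x623D = 0x131FD → wrap carry → 0x31FE
  0x31FE + 0xC1DC = 0x0F3DA
  0xF3DA + 0xC8D1 = 0x1BCAB → wrap carry → 0xBCAC
One's-complement sum = 0xBCAC.
Checksum = ~0xBCAC & 0xFFFF = 0x4353.

4353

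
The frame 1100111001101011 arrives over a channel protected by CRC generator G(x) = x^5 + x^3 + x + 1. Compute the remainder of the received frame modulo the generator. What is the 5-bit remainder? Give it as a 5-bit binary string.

Modulo-2 division of 1100111001101011 by 101011:
  pos 0: 110011 XOR 101011 = 011000
  pos 1: 110001 XOR 101011 = 011010
  pos 2: 110100 XOR 101011 = 011111
  pos 3: 111110 XOR 101011 = 010101
  pos 4: 101011 XOR 101011 = 000000
  pos 10: 101011 XOR 101011 = 000000
Remainder = 00000 (zero — the frame passes the CRC check).

00000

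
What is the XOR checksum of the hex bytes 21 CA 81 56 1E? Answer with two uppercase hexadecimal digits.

XOR the bytes together:
  start with 0x21
  0x21 ⊕ 0xCA = 0xEB
  0xEB ⊕ 0x81 = 0x6A
  0x6A ⊕ 0x56 = 0x3C
  0x3C ⊕ 0x1E = 0x22

22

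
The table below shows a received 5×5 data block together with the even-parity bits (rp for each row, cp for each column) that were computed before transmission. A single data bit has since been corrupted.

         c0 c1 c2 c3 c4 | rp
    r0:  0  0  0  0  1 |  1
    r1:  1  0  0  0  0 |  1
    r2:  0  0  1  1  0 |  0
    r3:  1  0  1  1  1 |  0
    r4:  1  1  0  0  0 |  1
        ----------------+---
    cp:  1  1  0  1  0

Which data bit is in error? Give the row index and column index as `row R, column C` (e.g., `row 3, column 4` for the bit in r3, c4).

row 4, column 3

Recompute each row's even parity and compare to rp:
  r0: data parity 1, sent rp 1 → ok
  r1: data parity 1, sent rp 1 → ok
  r2: data parity 0, sent rp 0 → ok
  r3: data parity 0, sent rp 0 → ok
  r4: data parity 0, sent rp 1 → mismatch
Recompute each column's even parity and compare to cp:
  c0: data parity 1, sent cp 1 → ok
  c1: data parity 1, sent cp 1 → ok
  c2: data parity 0, sent cp 0 → ok
  c3: data parity 0, sent cp 1 → mismatch
  c4: data parity 0, sent cp 0 → ok
Exactly one row (r4) and one column (c3) fail → the flipped bit is at their intersection.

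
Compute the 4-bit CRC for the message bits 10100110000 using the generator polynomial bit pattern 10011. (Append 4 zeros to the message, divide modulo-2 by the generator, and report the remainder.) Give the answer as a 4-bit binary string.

1001

Append 4 zeros: 101001100000000. Divide by 10011 (XOR where the leading bit is 1):
  pos 0: 10100 XOR 10011 = 00111
  pos 2: 11111 XOR 10011 = 01100
  pos 3: 11000 XOR 10011 = 01011
  pos 4: 10110 XOR 10011 = 00101
  pos 6: 10100 XOR 10011 = 00111
  pos 8: 11100 XOR 10011 = 01111
  pos 9: 11110 XOR 10011 = 01101
  pos 10: 11010 XOR 10011 = 01001
Remainder (last 4 bits) = 1001. This is the CRC / FCS.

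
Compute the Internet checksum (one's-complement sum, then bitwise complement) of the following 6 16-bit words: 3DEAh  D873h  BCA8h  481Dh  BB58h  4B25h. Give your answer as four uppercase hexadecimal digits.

One's-complement addition (fold any carry out of bit 15 back into bit 0):
  0x3DEA + 0xD873 = 0x1165D → wrap carry → 0x165E
  0x165E + 0xBCA8 = 0x0D306
  0xD306 + 0x481D = 0x11B23 → wrap carry → 0x1B24
  0x1B24 + 0xBB58 = 0x0D67C
  0xD67C + 0x4B25 = 0x121A1 → wrap carry → 0x21A2
One's-complement sum = 0x21A2.
Checksum = ~0x21A2 & 0xFFFF = 0xDE5D.

DE5D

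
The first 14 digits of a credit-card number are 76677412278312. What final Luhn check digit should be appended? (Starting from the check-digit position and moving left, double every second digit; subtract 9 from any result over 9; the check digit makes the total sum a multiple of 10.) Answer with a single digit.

3

Partial digits right→left: 2 1 3 8 7 2 2 1 4 7 7 6 6 7
Double every second digit counting from the check-digit position (so the 1st, 3rd, 5th, ... of the partial from the right).
  doubled (with −9 where >9): 4 6 5 4 8 5 3 → sum 35
  kept as-is: 1 8 2 1 7 6 7 → sum 32
Total = 35 + 32 = 67.
Check digit = (10 − (67 mod 10)) mod 10 = 3.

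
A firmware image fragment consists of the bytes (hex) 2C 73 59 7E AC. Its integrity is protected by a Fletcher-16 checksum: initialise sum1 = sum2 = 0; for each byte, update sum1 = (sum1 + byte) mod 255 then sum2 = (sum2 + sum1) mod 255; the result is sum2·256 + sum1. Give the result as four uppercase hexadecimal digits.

Running sums (mod 255):
  after byte 0 (2C): sum1=44, sum2=44
  after byte 1 (73): sum1=159, sum2=203
  after byte 2 (59): sum1=248, sum2=196
  after byte 3 (7E): sum1=119, sum2=60
  after byte 4 (AC): sum1=36, sum2=96
Checksum = sum2·256 + sum1 = 96·256 + 36 = 24612 = 0x6024.

6024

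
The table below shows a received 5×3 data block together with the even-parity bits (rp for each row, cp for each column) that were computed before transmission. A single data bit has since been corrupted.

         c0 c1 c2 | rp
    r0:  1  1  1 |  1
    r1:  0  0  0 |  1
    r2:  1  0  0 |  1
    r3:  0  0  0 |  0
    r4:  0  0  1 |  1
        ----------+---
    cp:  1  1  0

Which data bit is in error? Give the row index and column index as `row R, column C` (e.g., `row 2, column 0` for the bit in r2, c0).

Recompute each row's even parity and compare to rp:
  r0: data parity 1, sent rp 1 → ok
  r1: data parity 0, sent rp 1 → mismatch
  r2: data parity 1, sent rp 1 → ok
  r3: data parity 0, sent rp 0 → ok
  r4: data parity 1, sent rp 1 → ok
Recompute each column's even parity and compare to cp:
  c0: data parity 0, sent cp 1 → mismatch
  c1: data parity 1, sent cp 1 → ok
  c2: data parity 0, sent cp 0 → ok
Exactly one row (r1) and one column (c0) fail → the flipped bit is at their intersection.

row 1, column 0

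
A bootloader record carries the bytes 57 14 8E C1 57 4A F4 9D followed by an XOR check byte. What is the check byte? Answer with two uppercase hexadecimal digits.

78

XOR the bytes together:
  start with 0x57
  0x57 ⊕ 0x14 = 0x43
  0x43 ⊕ 0x8E = 0xCD
  0xCD ⊕ 0xC1 = 0x0C
  0x0C ⊕ 0x57 = 0x5B
  0x5B ⊕ 0x4A = 0x11
  0x11 ⊕ 0xF4 = 0xE5
  0xE5 ⊕ 0x9D = 0x78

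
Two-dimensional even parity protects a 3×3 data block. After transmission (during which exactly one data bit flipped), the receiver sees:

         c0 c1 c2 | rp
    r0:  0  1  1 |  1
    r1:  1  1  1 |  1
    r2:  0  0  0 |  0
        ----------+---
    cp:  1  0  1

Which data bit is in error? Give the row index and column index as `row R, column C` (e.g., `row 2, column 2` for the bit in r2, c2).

Recompute each row's even parity and compare to rp:
  r0: data parity 0, sent rp 1 → mismatch
  r1: data parity 1, sent rp 1 → ok
  r2: data parity 0, sent rp 0 → ok
Recompute each column's even parity and compare to cp:
  c0: data parity 1, sent cp 1 → ok
  c1: data parity 0, sent cp 0 → ok
  c2: data parity 0, sent cp 1 → mismatch
Exactly one row (r0) and one column (c2) fail → the flipped bit is at their intersection.

row 0, column 2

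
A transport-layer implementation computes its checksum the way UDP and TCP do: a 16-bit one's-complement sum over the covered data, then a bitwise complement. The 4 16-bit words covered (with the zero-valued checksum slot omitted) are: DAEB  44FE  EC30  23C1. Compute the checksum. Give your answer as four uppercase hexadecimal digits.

One's-complement addition (fold any carry out of bit 15 back into bit 0):
  0xDAEB + 0x44FE = 0x11FE9 → wrap carry → 0x1FEA
  0x1FEA + 0xEC30 = 0x10C1A → wrap carry → 0x0C1B
  0x0C1B + 0x23C1 = 0x02FDC
One's-complement sum = 0x2FDC.
Checksum = ~0x2FDC & 0xFFFF = 0xD023.

D023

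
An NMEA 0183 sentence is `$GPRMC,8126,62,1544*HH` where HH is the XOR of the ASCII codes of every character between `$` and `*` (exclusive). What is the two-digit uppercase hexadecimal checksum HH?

XOR the ASCII codes of the payload characters:
  'G' = 0x47 → acc = 0x47
  'P' = 0x50 → acc = 0x17
  'R' = 0x52 → acc = 0x45
  'M' = 0x4D → acc = 0x08
  'C' = 0x43 → acc = 0x4B
  ',' = 0x2C → acc = 0x67
  '8' = 0x38 → acc = 0x5F
  '1' = 0x31 → acc = 0x6E
  '2' = 0x32 → acc = 0x5C
  '6' = 0x36 → acc = 0x6A
  ',' = 0x2C → acc = 0x46
  '6' = 0x36 → acc = 0x70
  '2' = 0x32 → acc = 0x42
  ',' = 0x2C → acc = 0x6E
  '1' = 0x31 → acc = 0x5F
  '5' = 0x35 → acc = 0x6A
  '4' = 0x34 → acc = 0x5E
  '4' = 0x34 → acc = 0x6A
Checksum = 0x6A.

6A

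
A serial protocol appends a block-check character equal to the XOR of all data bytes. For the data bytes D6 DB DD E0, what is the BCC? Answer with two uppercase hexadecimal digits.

30

XOR the bytes together:
  start with 0xD6
  0xD6 ⊕ 0xDB = 0x0D
  0x0D ⊕ 0xDD = 0xD0
  0xD0 ⊕ 0xE0 = 0x30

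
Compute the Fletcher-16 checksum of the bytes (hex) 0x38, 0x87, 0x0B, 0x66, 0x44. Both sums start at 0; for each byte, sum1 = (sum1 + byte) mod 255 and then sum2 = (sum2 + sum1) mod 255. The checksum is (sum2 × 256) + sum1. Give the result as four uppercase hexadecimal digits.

6975

Running sums (mod 255):
  after byte 0 (0x38): sum1=56, sum2=56
  after byte 1 (0x87): sum1=191, sum2=247
  after byte 2 (0x0B): sum1=202, sum2=194
  after byte 3 (0x66): sum1=49, sum2=243
  after byte 4 (0x44): sum1=117, sum2=105
Checksum = sum2·256 + sum1 = 105·256 + 117 = 26997 = 0x6975.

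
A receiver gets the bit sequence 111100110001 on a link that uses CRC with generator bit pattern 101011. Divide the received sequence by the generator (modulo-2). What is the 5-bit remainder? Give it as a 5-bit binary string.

10110

Modulo-2 division of 111100110001 by 101011:
  pos 0: 111100 XOR 101011 = 010111
  pos 1: 101111 XOR 101011 = 000100
  pos 4: 100100 XOR 101011 = 001111
  pos 6: 111101 XOR 101011 = 010110
Remainder = 10110 (nonzero — an error is detected).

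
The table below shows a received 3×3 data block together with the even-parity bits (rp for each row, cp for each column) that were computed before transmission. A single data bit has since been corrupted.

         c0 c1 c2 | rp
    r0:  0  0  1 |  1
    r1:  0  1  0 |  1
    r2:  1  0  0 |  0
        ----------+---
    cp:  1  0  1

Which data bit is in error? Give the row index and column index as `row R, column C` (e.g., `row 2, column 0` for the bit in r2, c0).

row 2, column 1

Recompute each row's even parity and compare to rp:
  r0: data parity 1, sent rp 1 → ok
  r1: data parity 1, sent rp 1 → ok
  r2: data parity 1, sent rp 0 → mismatch
Recompute each column's even parity and compare to cp:
  c0: data parity 1, sent cp 1 → ok
  c1: data parity 1, sent cp 0 → mismatch
  c2: data parity 1, sent cp 1 → ok
Exactly one row (r2) and one column (c1) fail → the flipped bit is at their intersection.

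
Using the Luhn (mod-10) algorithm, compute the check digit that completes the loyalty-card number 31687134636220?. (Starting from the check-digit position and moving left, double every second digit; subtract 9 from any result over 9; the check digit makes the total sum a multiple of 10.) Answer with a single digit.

Partial digits right→left: 0 2 2 6 3 6 4 3 1 7 8 6 1 3
Double every second digit counting from the check-digit position (so the 1st, 3rd, 5th, ... of the partial from the right).
  doubled (with −9 where >9): 0 4 6 8 2 7 2 → sum 29
  kept as-is: 2 6 6 3 7 6 3 → sum 33
Total = 29 + 33 = 62.
Check digit = (10 − (62 mod 10)) mod 10 = 8.

8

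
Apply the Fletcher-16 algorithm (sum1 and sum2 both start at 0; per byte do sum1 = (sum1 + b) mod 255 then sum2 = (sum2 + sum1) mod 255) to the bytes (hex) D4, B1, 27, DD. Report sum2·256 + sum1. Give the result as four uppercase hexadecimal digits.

948B

Running sums (mod 255):
  after byte 0 (D4): sum1=212, sum2=212
  after byte 1 (B1): sum1=134, sum2=91
  after byte 2 (27): sum1=173, sum2=9
  after byte 3 (DD): sum1=139, sum2=148
Checksum = sum2·256 + sum1 = 148·256 + 139 = 38027 = 0x948B.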